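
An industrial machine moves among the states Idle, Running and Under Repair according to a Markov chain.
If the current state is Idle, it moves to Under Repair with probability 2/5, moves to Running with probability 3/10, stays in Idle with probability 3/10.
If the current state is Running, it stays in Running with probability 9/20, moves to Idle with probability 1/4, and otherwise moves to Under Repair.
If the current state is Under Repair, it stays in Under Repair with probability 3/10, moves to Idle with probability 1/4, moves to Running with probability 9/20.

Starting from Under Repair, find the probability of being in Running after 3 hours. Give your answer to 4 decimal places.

Propagate the distribution vector 3 hours from Under Repair.
After 0 hours: (0.0000, 0.0000, 1.0000)
After 1 hour: (0.2500, 0.4500, 0.3000)
After 2 hours: (0.2625, 0.4125, 0.3250)
After 3 hours: (0.2631, 0.4106, 0.3263)
P(in Running after 3 hours) = 0.4106

0.4106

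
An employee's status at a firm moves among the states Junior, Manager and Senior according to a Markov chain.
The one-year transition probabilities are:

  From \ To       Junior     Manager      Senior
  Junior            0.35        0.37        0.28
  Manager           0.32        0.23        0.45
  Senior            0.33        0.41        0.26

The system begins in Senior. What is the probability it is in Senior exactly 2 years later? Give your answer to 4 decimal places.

0.3445

Sum over the intermediate state after 1 year:
P = P(Senior→Junior)·P(Junior→Senior) + P(Senior→Manager)·P(Manager→Senior) + P(Senior→Senior)·P(Senior→Senior)
  = 0.33×0.28 + 0.41×0.45 + 0.26×0.26
  = 0.0924 + 0.1845 + 0.0676 = 0.3445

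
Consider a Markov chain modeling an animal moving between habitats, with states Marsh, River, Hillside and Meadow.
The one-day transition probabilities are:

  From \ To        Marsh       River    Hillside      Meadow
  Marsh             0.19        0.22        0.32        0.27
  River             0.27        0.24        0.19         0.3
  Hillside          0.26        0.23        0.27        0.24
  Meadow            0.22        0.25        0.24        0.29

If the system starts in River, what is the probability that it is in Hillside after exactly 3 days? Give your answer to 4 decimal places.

Propagate the distribution vector 3 days from River.
After 0 days: (0.0000, 1.0000, 0.0000, 0.0000)
After 1 day: (0.2700, 0.2400, 0.1900, 0.3000)
After 2 days: (0.2315, 0.2357, 0.2553, 0.2775)
After 3 days: (0.2351, 0.2356, 0.2544, 0.2750)
P(in Hillside after 3 days) = 0.2544

0.2544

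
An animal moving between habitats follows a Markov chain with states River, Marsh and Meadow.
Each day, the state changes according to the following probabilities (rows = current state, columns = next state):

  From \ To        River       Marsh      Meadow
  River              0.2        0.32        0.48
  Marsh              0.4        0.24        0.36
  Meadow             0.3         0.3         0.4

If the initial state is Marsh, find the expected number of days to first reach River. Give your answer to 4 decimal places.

Let t(s) be the expected number of days to first reach River from state s, with t(River) = 0. Conditioning on the first day:
t(Marsh) = 1 + 0.24·t(Marsh) + 0.36·t(Meadow)
t(Meadow) = 1 + 0.3·t(Marsh) + 0.4·t(Meadow)
Solving: t(Marsh) = 2.7586, t(Meadow) = 3.0460.
Expected days from Marsh to River: 2.7586.

2.7586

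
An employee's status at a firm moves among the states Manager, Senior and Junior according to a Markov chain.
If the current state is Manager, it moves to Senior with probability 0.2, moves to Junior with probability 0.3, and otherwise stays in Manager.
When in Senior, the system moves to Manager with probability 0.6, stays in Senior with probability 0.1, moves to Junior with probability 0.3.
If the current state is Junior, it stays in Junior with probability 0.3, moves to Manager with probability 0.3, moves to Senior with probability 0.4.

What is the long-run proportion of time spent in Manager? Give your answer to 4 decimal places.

Let the stationary distribution be π with π = πP and π_1 + π_2 + π_3 = 1.
π_1 = 0.5·π_1 + 0.6·π_2 + 0.3·π_3
π_2 = 0.2·π_1 + 0.1·π_2 + 0.4·π_3
Solving with the normalization constraint gives π = (0.4636, 0.2364, 0.3000).
So the stationary probability of Manager is 0.4636.

0.4636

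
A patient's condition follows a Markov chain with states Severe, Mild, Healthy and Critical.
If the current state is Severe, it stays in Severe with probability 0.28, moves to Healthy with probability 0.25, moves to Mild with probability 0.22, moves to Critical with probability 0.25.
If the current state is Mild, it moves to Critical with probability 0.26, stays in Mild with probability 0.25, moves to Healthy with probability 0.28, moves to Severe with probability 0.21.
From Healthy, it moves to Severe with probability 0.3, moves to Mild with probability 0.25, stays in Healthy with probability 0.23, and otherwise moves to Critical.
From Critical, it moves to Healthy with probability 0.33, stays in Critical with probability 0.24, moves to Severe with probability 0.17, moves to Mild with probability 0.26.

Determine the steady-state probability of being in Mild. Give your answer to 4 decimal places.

0.2452

Let the stationary distribution be π with π = πP and π_1 + π_2 + π_3 + π_4 = 1.
π_1 = 0.28·π_1 + 0.21·π_2 + 0.3·π_3 + 0.17·π_4
π_2 = 0.22·π_1 + 0.25·π_2 + 0.25·π_3 + 0.26·π_4
π_3 = 0.25·π_1 + 0.28·π_2 + 0.23·π_3 + 0.33·π_4
Solving with the normalization constraint gives π = (0.2417, 0.2452, 0.2713, 0.2419).
So the stationary probability of Mild is 0.2452.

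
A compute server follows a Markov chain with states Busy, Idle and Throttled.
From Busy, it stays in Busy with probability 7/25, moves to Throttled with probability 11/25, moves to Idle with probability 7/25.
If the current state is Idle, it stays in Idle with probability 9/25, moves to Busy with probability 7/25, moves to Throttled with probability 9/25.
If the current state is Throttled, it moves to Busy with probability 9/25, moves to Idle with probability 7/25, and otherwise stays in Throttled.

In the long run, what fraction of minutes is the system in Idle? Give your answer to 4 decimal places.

Let the stationary distribution be π with π = πP and π_1 + π_2 + π_3 = 1.
π_1 = 0.28·π_1 + 0.28·π_2 + 0.36·π_3
π_2 = 0.28·π_1 + 0.36·π_2 + 0.28·π_3
Solving with the normalization constraint gives π = (0.3108, 0.3043, 0.3849).
So the stationary probability of Idle is 0.3043.

0.3043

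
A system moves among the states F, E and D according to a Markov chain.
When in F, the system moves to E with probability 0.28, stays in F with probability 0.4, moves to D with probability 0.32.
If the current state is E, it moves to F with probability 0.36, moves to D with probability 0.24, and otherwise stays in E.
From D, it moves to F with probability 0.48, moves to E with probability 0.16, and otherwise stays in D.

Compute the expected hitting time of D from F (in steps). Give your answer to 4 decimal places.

3.3951

Let t(s) be the expected number of steps to first reach D from state s, with t(D) = 0. Conditioning on the first step:
t(F) = 1 + 0.4·t(F) + 0.28·t(E)
t(E) = 1 + 0.36·t(F) + 0.4·t(E)
Solving: t(F) = 3.3951, t(E) = 3.7037.
Expected steps from F to D: 3.3951.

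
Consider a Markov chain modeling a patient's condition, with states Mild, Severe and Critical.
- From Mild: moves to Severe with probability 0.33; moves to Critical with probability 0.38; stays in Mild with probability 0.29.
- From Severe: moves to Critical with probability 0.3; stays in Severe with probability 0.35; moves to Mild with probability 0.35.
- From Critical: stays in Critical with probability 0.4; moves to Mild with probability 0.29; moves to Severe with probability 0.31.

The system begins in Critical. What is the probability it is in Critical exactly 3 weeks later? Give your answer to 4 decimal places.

0.3610

Propagate the distribution vector 3 weeks from Critical.
After 0 weeks: (0.0000, 0.0000, 1.0000)
After 1 week: (0.2900, 0.3100, 0.4000)
After 2 weeks: (0.3086, 0.3282, 0.3632)
After 3 weeks: (0.3097, 0.3293, 0.3610)
P(in Critical after 3 weeks) = 0.3610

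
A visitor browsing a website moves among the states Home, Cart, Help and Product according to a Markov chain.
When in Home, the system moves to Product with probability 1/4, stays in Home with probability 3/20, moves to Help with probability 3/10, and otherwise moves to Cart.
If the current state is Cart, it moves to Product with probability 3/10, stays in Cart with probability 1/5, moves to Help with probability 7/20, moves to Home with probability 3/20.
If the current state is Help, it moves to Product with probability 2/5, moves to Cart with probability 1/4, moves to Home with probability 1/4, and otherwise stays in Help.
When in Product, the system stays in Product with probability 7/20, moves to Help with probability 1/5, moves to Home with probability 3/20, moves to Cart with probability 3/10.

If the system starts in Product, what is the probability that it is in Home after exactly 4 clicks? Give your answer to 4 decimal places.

Propagate the distribution vector 4 clicks from Product.
After 0 clicks: (0.0000, 0.0000, 0.0000, 1.0000)
After 1 click: (0.1500, 0.3000, 0.2000, 0.3500)
After 2 clicks: (0.1700, 0.2600, 0.2400, 0.3300)
After 3 clicks: (0.1740, 0.2620, 0.2320, 0.3320)
After 4 clicks: (0.1732, 0.2622, 0.2335, 0.3311)
P(in Home after 4 clicks) = 0.1732

0.1732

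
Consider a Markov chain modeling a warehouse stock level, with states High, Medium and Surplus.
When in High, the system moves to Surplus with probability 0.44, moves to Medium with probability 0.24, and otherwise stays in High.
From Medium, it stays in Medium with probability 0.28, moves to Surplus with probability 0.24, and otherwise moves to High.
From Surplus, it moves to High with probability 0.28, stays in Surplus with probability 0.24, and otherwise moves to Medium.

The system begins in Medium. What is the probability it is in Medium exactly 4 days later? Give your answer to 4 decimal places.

0.3280

Propagate the distribution vector 4 days from Medium.
After 0 days: (0.0000, 1.0000, 0.0000)
After 1 day: (0.4800, 0.2800, 0.2400)
After 2 days: (0.3552, 0.3088, 0.3360)
After 3 days: (0.3560, 0.3330, 0.3110)
After 4 days: (0.3608, 0.3280, 0.3112)
P(in Medium after 4 days) = 0.3280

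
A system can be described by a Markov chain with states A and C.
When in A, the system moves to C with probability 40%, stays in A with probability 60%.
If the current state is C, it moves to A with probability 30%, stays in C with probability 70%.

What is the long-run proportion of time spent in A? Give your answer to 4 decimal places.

Let the stationary distribution be π with π = πP and π_1 + π_2 = 1.
π_1 = 0.6·π_1 + 0.3·π_2
Solving with the normalization constraint gives π = (0.4286, 0.5714).
So the stationary probability of A is 0.4286.

0.4286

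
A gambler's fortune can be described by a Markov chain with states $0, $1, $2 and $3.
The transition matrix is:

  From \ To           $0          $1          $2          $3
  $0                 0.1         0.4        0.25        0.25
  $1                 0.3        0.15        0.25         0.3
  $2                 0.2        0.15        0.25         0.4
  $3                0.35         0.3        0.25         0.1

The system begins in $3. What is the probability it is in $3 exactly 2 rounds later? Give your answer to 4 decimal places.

Propagate the distribution vector 2 rounds from $3.
After 0 rounds: (0.0000, 0.0000, 0.0000, 1.0000)
After 1 round: (0.3500, 0.3000, 0.2500, 0.1000)
After 2 rounds: (0.2100, 0.2525, 0.2500, 0.2875)
P(in $3 after 2 rounds) = 0.2875

0.2875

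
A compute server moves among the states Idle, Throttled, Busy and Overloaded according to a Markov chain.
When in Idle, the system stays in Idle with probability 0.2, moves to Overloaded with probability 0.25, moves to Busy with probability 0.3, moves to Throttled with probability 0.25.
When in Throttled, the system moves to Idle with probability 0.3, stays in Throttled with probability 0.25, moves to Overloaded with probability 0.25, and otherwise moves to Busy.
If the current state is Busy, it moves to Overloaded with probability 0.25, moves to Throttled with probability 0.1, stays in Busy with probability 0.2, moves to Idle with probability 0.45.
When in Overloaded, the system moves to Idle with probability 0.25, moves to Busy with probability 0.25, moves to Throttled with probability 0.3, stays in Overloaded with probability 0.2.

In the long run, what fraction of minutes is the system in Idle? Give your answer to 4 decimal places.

Let the stationary distribution be π with π = πP and π_1 + π_2 + π_3 + π_4 = 1.
π_1 = 0.2·π_1 + 0.3·π_2 + 0.45·π_3 + 0.25·π_4
π_2 = 0.25·π_1 + 0.25·π_2 + 0.1·π_3 + 0.3·π_4
π_3 = 0.3·π_1 + 0.2·π_2 + 0.2·π_3 + 0.25·π_4
Solving with the normalization constraint gives π = (0.2948, 0.2257, 0.2414, 0.2381).
So the stationary probability of Idle is 0.2948.

0.2948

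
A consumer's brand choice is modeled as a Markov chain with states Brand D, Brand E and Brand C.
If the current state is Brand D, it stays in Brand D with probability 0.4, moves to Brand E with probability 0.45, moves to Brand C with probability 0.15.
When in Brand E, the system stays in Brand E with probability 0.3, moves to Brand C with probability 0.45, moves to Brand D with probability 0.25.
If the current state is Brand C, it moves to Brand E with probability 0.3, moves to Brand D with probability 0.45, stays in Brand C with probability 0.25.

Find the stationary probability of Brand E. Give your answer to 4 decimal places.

0.3542

Let the stationary distribution be π with π = πP and π_1 + π_2 + π_3 = 1.
π_1 = 0.4·π_1 + 0.25·π_2 + 0.45·π_3
π_2 = 0.45·π_1 + 0.3·π_2 + 0.3·π_3
Solving with the normalization constraint gives π = (0.3611, 0.3542, 0.2847).
So the stationary probability of Brand E is 0.3542.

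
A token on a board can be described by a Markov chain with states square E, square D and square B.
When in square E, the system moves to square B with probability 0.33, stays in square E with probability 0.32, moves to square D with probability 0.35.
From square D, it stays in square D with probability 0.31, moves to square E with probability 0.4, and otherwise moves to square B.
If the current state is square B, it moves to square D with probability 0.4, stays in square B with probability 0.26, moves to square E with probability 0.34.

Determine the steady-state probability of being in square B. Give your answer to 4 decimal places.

Let the stationary distribution be π with π = πP and π_1 + π_2 + π_3 = 1.
π_1 = 0.32·π_1 + 0.4·π_2 + 0.34·π_3
π_2 = 0.35·π_1 + 0.31·π_2 + 0.4·π_3
Solving with the normalization constraint gives π = (0.3540, 0.3507, 0.2953).
So the stationary probability of square B is 0.2953.

0.2953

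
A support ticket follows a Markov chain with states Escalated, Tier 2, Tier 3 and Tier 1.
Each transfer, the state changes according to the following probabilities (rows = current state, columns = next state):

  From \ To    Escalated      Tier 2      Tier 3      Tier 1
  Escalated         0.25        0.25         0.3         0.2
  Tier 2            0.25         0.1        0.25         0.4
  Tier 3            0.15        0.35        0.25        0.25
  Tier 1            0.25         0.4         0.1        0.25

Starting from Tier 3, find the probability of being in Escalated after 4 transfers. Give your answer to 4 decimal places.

0.2283

Propagate the distribution vector 4 transfers from Tier 3.
After 0 transfers: (0.0000, 0.0000, 1.0000, 0.0000)
After 1 transfer: (0.1500, 0.3500, 0.2500, 0.2500)
After 2 transfers: (0.2250, 0.2600, 0.2200, 0.2950)
After 3 transfers: (0.2280, 0.2773, 0.2170, 0.2778)
After 4 transfers: (0.2283, 0.2718, 0.2197, 0.2802)
P(in Escalated after 4 transfers) = 0.2283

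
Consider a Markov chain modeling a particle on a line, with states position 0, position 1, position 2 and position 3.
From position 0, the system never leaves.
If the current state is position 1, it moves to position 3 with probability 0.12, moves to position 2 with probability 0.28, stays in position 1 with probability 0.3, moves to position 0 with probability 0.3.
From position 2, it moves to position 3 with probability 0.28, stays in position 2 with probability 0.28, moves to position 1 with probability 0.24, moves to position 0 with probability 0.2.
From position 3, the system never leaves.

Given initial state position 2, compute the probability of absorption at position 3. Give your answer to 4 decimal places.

0.5147

Let h(s) be the probability of absorption at position 3 starting from transient state s. Then h(position 3) = 1 and h(position 0) = 0. By first-step analysis:
h(position 1) = 0.3·0 + 0.3·h(position 1) + 0.28·h(position 2) + 0.12·1
h(position 2) = 0.2·0 + 0.24·h(position 1) + 0.28·h(position 2) + 0.28·1
Solving: h(position 1) = 0.3773, h(position 2) = 0.5147.
Starting from position 2, the probability is 0.5147.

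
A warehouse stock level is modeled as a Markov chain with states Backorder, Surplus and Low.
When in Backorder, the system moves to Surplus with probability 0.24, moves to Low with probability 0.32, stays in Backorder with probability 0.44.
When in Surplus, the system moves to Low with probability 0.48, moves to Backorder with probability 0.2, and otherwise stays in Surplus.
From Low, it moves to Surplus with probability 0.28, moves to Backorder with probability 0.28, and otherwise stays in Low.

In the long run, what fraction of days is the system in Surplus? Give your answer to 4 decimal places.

Let the stationary distribution be π with π = πP and π_1 + π_2 + π_3 = 1.
π_1 = 0.44·π_1 + 0.2·π_2 + 0.28·π_3
π_2 = 0.24·π_1 + 0.32·π_2 + 0.28·π_3
Solving with the normalization constraint gives π = (0.3068, 0.2789, 0.4143).
So the stationary probability of Surplus is 0.2789.

0.2789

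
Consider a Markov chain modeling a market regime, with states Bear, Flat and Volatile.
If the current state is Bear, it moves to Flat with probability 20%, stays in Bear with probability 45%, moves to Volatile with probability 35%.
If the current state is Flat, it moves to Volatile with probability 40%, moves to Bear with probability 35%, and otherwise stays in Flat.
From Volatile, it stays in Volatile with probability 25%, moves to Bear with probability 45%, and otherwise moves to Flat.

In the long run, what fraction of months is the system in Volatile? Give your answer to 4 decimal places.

Let the stationary distribution be π with π = πP and π_1 + π_2 + π_3 = 1.
π_1 = 0.45·π_1 + 0.35·π_2 + 0.45·π_3
π_2 = 0.2·π_1 + 0.25·π_2 + 0.3·π_3
Solving with the normalization constraint gives π = (0.4255, 0.2452, 0.3293).
So the stationary probability of Volatile is 0.3293.

0.3293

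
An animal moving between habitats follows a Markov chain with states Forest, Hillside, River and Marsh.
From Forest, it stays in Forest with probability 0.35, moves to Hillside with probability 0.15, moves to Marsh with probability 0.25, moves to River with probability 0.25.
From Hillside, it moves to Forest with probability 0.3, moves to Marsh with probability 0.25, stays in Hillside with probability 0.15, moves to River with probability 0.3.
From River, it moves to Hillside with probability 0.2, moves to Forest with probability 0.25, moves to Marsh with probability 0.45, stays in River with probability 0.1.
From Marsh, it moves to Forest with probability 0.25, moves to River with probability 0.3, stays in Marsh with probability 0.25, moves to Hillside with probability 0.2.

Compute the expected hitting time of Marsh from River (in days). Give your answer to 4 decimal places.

2.8001

Let t(s) be the expected number of days to first reach Marsh from state s, with t(Marsh) = 0. Conditioning on the first day:
t(Forest) = 1 + 0.35·t(Forest) + 0.15·t(Hillside) + 0.25·t(River)
t(Hillside) = 1 + 0.3·t(Forest) + 0.15·t(Hillside) + 0.3·t(River)
t(River) = 1 + 0.25·t(Forest) + 0.2·t(Hillside) + 0.1·t(River)
Solving: t(Forest) = 3.3912, t(Hillside) = 3.3617, t(River) = 2.8001.
Expected days from River to Marsh: 2.8001.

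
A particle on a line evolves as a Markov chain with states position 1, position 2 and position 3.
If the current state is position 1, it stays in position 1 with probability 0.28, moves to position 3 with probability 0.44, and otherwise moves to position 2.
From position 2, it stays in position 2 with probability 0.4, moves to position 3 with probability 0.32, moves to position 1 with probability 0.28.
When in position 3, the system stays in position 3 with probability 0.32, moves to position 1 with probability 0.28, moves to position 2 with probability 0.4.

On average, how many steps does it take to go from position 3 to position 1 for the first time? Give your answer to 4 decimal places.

Let t(s) be the expected number of steps to first reach position 1 from state s, with t(position 1) = 0. Conditioning on the first step:
t(position 2) = 1 + 0.4·t(position 2) + 0.32·t(position 3)
t(position 3) = 1 + 0.4·t(position 2) + 0.32·t(position 3)
Solving: t(position 2) = 3.5714, t(position 3) = 3.5714.
Expected steps from position 3 to position 1: 3.5714.

3.5714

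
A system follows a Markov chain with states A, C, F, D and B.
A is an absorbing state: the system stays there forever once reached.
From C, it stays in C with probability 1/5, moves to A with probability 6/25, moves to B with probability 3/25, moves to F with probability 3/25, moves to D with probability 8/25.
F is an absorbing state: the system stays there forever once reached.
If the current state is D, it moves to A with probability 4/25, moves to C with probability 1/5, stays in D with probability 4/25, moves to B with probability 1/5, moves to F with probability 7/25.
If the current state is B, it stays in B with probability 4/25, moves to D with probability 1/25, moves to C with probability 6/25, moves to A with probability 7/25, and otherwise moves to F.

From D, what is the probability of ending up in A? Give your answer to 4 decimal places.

0.4447

Let h(s) be the probability of absorption at A starting from transient state s. Then h(A) = 1 and h(F) = 0. By first-step analysis:
h(C) = 0.24·1 + 0.2·h(C) + 0.12·0 + 0.32·h(D) + 0.12·h(B)
h(D) = 0.16·1 + 0.2·h(C) + 0.28·0 + 0.16·h(D) + 0.2·h(B)
h(B) = 0.28·1 + 0.24·h(C) + 0.28·0 + 0.04·h(D) + 0.16·h(B)
Solving: h(C) = 0.5549, h(D) = 0.4447, h(B) = 0.5130.
Starting from D, the probability is 0.4447.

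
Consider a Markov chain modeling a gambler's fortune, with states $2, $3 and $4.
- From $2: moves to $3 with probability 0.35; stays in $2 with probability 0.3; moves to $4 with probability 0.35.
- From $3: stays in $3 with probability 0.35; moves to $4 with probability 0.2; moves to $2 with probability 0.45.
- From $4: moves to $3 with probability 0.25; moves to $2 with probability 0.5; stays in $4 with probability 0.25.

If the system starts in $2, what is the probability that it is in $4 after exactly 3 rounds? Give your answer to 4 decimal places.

Propagate the distribution vector 3 rounds from $2.
After 0 rounds: (1.0000, 0.0000, 0.0000)
After 1 round: (0.3000, 0.3500, 0.3500)
After 2 rounds: (0.4225, 0.3150, 0.2625)
After 3 rounds: (0.3998, 0.3238, 0.2765)
P(in $4 after 3 rounds) = 0.2765

0.2765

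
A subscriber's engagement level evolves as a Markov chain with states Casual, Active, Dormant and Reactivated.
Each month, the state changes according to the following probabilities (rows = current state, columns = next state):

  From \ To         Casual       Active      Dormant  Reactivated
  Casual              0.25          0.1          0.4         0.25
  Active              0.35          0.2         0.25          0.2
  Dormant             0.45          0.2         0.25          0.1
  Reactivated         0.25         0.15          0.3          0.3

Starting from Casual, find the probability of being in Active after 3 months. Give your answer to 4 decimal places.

0.1561

Propagate the distribution vector 3 months from Casual.
After 0 months: (1.0000, 0.0000, 0.0000, 0.0000)
After 1 month: (0.2500, 0.1000, 0.4000, 0.2500)
After 2 months: (0.3400, 0.1625, 0.3000, 0.1975)
After 3 months: (0.3263, 0.1561, 0.3109, 0.2068)
P(in Active after 3 months) = 0.1561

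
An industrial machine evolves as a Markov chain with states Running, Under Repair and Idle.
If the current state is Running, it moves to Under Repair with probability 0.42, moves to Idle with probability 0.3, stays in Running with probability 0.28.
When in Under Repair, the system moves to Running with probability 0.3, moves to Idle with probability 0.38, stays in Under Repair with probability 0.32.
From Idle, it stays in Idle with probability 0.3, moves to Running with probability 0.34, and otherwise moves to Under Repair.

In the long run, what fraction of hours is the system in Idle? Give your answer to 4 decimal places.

0.3291

Let the stationary distribution be π with π = πP and π_1 + π_2 + π_3 = 1.
π_1 = 0.28·π_1 + 0.3·π_2 + 0.34·π_3
π_2 = 0.42·π_1 + 0.32·π_2 + 0.36·π_3
Solving with the normalization constraint gives π = (0.3070, 0.3639, 0.3291).
So the stationary probability of Idle is 0.3291.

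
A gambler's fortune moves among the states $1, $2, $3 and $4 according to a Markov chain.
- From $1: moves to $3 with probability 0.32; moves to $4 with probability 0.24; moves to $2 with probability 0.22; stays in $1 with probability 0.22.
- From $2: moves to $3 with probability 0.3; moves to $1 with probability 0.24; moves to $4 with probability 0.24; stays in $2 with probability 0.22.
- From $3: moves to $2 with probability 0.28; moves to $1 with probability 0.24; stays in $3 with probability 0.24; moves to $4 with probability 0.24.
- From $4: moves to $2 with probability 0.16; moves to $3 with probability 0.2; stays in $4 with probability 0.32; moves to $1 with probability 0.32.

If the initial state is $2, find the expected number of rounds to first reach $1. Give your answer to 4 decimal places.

3.8333

Let t(s) be the expected number of rounds to first reach $1 from state s, with t($1) = 0. Conditioning on the first round:
t($2) = 1 + 0.22·t($2) + 0.3·t($3) + 0.24·t($4)
t($3) = 1 + 0.28·t($2) + 0.24·t($3) + 0.24·t($4)
t($4) = 1 + 0.16·t($2) + 0.2·t($3) + 0.32·t($4)
Solving: t($2) = 3.8333, t($3) = 3.8333, t($4) = 3.5000.
Expected rounds from $2 to $1: 3.8333.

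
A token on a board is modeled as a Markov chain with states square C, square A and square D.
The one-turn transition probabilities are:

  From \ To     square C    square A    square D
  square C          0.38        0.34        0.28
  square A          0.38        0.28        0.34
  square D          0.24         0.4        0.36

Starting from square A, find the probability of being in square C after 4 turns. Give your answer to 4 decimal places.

Propagate the distribution vector 4 turns from square A.
After 0 turns: (0.0000, 1.0000, 0.0000)
After 1 turn: (0.3800, 0.2800, 0.3400)
After 2 turns: (0.3324, 0.3436, 0.3240)
After 3 turns: (0.3346, 0.3388, 0.3265)
After 4 turns: (0.3343, 0.3393, 0.3265)
P(in square C after 4 turns) = 0.3343

0.3343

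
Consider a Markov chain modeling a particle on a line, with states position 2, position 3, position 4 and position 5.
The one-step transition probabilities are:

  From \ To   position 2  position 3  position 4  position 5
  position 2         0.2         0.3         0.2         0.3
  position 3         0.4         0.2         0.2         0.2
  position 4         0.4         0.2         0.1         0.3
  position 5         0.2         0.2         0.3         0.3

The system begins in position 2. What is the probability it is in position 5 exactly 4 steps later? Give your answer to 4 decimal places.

0.2770

Propagate the distribution vector 4 steps from position 2.
After 0 steps: (1.0000, 0.0000, 0.0000, 0.0000)
After 1 step: (0.2000, 0.3000, 0.2000, 0.3000)
After 2 steps: (0.3000, 0.2200, 0.2100, 0.2700)
After 3 steps: (0.2860, 0.2300, 0.2060, 0.2780)
After 4 steps: (0.2872, 0.2286, 0.2072, 0.2770)
P(in position 5 after 4 steps) = 0.2770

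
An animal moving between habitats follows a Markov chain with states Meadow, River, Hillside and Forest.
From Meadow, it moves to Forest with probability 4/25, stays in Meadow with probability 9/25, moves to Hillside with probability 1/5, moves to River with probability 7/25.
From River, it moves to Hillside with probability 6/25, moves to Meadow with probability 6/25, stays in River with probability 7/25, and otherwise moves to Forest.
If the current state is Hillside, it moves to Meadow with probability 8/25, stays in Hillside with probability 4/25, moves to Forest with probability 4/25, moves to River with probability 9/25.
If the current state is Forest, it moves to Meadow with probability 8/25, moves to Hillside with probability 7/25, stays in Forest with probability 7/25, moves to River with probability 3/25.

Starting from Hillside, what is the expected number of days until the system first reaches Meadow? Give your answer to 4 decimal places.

3.3667

Let t(s) be the expected number of days to first reach Meadow from state s, with t(Meadow) = 0. Conditioning on the first day:
t(River) = 1 + 0.28·t(River) + 0.24·t(Hillside) + 0.24·t(Forest)
t(Hillside) = 1 + 0.36·t(River) + 0.16·t(Hillside) + 0.16·t(Forest)
t(Forest) = 1 + 0.12·t(River) + 0.28·t(Hillside) + 0.28·t(Forest)
Solving: t(River) = 3.6111, t(Hillside) = 3.3667, t(Forest) = 3.3000.
Expected days from Hillside to Meadow: 3.3667.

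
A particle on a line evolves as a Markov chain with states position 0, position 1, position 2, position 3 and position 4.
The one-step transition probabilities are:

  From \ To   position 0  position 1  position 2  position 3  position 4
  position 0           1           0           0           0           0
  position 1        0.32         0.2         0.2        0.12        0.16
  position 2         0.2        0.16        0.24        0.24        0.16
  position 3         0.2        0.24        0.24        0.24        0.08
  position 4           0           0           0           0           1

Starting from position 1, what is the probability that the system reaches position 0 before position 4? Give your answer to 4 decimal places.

0.6515

Let h(s) be the probability of absorption at position 0 starting from transient state s. Then h(position 0) = 1 and h(position 4) = 0. By first-step analysis:
h(position 1) = 0.32·1 + 0.2·h(position 1) + 0.2·h(position 2) + 0.12·h(position 3) + 0.16·0
h(position 2) = 0.2·1 + 0.16·h(position 1) + 0.24·h(position 2) + 0.24·h(position 3) + 0.16·0
h(position 3) = 0.2·1 + 0.24·h(position 1) + 0.24·h(position 2) + 0.24·h(position 3) + 0.08·0
Solving: h(position 1) = 0.6515, h(position 2) = 0.6091, h(position 3) = 0.6612.
Starting from position 1, the probability is 0.6515.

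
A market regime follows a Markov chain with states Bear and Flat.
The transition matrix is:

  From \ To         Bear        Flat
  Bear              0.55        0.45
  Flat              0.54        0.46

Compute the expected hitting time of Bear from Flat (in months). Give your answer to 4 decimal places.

1.8519

Let t(s) be the expected number of months to first reach Bear from state s, with t(Bear) = 0. Conditioning on the first month:
t(Flat) = 1 + 0.46·t(Flat)
Solving: t(Flat) = 1.8519.
Expected months from Flat to Bear: 1.8519.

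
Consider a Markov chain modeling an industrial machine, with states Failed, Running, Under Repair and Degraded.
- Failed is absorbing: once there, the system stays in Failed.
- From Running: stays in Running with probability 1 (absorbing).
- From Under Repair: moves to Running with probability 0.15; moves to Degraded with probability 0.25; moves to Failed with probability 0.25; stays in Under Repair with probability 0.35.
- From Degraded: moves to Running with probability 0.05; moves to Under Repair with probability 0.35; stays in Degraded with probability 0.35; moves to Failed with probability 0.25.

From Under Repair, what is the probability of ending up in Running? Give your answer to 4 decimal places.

0.3284

Let h(s) be the probability of absorption at Running starting from transient state s. Then h(Running) = 1 and h(Failed) = 0. By first-step analysis:
h(Under Repair) = 0.25·0 + 0.15·1 + 0.35·h(Under Repair) + 0.25·h(Degraded)
h(Degraded) = 0.25·0 + 0.05·1 + 0.35·h(Under Repair) + 0.35·h(Degraded)
Solving: h(Under Repair) = 0.3284, h(Degraded) = 0.2537.
Starting from Under Repair, the probability is 0.3284.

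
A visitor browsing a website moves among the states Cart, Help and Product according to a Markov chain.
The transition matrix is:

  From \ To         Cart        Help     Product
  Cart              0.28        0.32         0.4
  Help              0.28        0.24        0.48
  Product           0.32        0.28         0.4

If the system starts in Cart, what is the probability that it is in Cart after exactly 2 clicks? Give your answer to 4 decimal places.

Sum over the intermediate state after 1 click:
P = P(Cart→Cart)·P(Cart→Cart) + P(Cart→Help)·P(Help→Cart) + P(Cart→Product)·P(Product→Cart)
  = 0.28×0.28 + 0.32×0.28 + 0.4×0.32
  = 0.0784 + 0.0896 + 0.1280 = 0.2960

0.2960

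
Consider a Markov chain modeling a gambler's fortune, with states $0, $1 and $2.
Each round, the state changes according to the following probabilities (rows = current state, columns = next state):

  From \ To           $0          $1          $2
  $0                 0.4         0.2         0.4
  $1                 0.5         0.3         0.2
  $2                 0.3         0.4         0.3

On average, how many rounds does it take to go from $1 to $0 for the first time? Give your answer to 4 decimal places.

Let t(s) be the expected number of rounds to first reach $0 from state s, with t($0) = 0. Conditioning on the first round:
t($1) = 1 + 0.3·t($1) + 0.2·t($2)
t($2) = 1 + 0.4·t($1) + 0.3·t($2)
Solving: t($1) = 2.1951, t($2) = 2.6829.
Expected rounds from $1 to $0: 2.1951.

2.1951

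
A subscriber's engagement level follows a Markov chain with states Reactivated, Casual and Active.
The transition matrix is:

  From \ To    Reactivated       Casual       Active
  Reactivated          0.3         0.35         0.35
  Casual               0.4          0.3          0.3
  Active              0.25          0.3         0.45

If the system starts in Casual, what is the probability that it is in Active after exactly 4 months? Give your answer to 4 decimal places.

0.3713

Propagate the distribution vector 4 months from Casual.
After 0 months: (0.0000, 1.0000, 0.0000)
After 1 month: (0.4000, 0.3000, 0.3000)
After 2 months: (0.3150, 0.3200, 0.3650)
After 3 months: (0.3138, 0.3158, 0.3705)
After 4 months: (0.3131, 0.3157, 0.3713)
P(in Active after 4 months) = 0.3713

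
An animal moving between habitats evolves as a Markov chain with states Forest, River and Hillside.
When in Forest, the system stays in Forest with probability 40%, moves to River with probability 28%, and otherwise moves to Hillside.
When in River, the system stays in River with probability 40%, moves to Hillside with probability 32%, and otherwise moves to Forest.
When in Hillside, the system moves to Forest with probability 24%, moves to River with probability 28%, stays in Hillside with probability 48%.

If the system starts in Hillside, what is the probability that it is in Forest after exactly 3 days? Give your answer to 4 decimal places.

0.2989

Propagate the distribution vector 3 days from Hillside.
After 0 days: (0.0000, 0.0000, 1.0000)
After 1 day: (0.2400, 0.2800, 0.4800)
After 2 days: (0.2896, 0.3136, 0.3968)
After 3 days: (0.2989, 0.3176, 0.3835)
P(in Forest after 3 days) = 0.2989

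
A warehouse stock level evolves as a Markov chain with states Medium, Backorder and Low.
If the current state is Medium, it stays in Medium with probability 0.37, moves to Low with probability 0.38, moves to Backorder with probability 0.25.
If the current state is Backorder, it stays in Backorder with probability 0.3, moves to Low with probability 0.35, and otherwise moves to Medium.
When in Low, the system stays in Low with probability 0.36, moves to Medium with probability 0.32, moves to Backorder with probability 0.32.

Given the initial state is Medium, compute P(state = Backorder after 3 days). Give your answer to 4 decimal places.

0.2900

Propagate the distribution vector 3 days from Medium.
After 0 days: (1.0000, 0.0000, 0.0000)
After 1 day: (0.3700, 0.2500, 0.3800)
After 2 days: (0.3460, 0.2891, 0.3649)
After 3 days: (0.3460, 0.2900, 0.3640)
P(in Backorder after 3 days) = 0.2900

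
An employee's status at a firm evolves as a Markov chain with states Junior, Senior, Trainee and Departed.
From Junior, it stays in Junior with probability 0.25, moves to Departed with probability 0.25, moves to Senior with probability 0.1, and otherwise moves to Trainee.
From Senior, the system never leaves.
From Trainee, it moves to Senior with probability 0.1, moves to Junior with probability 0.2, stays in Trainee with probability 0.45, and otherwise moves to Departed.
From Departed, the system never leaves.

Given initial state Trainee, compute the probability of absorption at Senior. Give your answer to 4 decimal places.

Let h(s) be the probability of absorption at Senior starting from transient state s. Then h(Senior) = 1 and h(Departed) = 0. By first-step analysis:
h(Junior) = 0.25·h(Junior) + 0.1·1 + 0.4·h(Trainee) + 0.25·0
h(Trainee) = 0.2·h(Junior) + 0.1·1 + 0.45·h(Trainee) + 0.25·0
Solving: h(Junior) = 0.2857, h(Trainee) = 0.2857.
Starting from Trainee, the probability is 0.2857.

0.2857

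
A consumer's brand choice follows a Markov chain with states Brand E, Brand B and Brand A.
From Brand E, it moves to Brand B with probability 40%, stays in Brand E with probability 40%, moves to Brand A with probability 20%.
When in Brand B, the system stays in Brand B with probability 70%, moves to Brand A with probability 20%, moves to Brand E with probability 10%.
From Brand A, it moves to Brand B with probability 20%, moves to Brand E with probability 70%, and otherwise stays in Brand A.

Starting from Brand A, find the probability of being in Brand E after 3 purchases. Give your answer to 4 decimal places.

Propagate the distribution vector 3 purchases from Brand A.
After 0 purchases: (0.0000, 0.0000, 1.0000)
After 1 purchase: (0.7000, 0.2000, 0.1000)
After 2 purchases: (0.3700, 0.4400, 0.1900)
After 3 purchases: (0.3250, 0.4940, 0.1810)
P(in Brand E after 3 purchases) = 0.3250

0.3250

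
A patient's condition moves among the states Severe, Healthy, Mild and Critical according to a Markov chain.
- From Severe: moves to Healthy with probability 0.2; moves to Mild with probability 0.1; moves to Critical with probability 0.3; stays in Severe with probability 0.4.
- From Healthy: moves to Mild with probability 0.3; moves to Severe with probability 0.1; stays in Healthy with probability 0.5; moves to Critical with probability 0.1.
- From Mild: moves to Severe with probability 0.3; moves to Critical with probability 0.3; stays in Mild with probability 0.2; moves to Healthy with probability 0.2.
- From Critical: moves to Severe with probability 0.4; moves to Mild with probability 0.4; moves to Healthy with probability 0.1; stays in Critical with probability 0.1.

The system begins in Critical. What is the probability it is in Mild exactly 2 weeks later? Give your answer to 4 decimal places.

Propagate the distribution vector 2 weeks from Critical.
After 0 weeks: (0.0000, 0.0000, 0.0000, 1.0000)
After 1 week: (0.4000, 0.1000, 0.4000, 0.1000)
After 2 weeks: (0.3300, 0.2200, 0.1900, 0.2600)
P(in Mild after 2 weeks) = 0.1900

0.1900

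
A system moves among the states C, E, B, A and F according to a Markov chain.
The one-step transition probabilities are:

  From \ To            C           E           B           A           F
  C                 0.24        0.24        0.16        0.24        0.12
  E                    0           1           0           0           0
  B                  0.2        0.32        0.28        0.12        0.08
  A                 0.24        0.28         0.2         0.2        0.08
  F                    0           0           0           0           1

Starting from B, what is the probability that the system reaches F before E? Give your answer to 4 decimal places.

Let h(s) be the probability of absorption at F starting from transient state s. Then h(F) = 1 and h(E) = 0. By first-step analysis:
h(C) = 0.24·h(C) + 0.24·0 + 0.16·h(B) + 0.24·h(A) + 0.12·1
h(B) = 0.2·h(C) + 0.32·0 + 0.28·h(B) + 0.12·h(A) + 0.08·1
h(A) = 0.24·h(C) + 0.28·0 + 0.2·h(B) + 0.2·h(A) + 0.08·1
Solving: h(C) = 0.2829, h(B) = 0.2301, h(A) = 0.2424.
Starting from B, the probability is 0.2301.

0.2301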